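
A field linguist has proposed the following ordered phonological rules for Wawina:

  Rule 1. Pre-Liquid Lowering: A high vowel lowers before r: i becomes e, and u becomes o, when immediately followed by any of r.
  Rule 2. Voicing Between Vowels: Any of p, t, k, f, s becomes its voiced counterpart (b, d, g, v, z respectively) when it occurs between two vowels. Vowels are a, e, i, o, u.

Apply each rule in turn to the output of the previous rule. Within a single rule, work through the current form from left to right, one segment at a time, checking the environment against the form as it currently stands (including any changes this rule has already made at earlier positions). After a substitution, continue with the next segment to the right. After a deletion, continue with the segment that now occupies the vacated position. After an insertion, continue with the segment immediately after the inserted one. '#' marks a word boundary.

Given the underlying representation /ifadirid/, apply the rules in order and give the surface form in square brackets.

Rule 1 Pre-Liquid Lowering: [ifadirid] → [ifaderid]
Rule 2 Voicing Between Vowels: [ifaderid] → [ivaderid]

[ivaderid]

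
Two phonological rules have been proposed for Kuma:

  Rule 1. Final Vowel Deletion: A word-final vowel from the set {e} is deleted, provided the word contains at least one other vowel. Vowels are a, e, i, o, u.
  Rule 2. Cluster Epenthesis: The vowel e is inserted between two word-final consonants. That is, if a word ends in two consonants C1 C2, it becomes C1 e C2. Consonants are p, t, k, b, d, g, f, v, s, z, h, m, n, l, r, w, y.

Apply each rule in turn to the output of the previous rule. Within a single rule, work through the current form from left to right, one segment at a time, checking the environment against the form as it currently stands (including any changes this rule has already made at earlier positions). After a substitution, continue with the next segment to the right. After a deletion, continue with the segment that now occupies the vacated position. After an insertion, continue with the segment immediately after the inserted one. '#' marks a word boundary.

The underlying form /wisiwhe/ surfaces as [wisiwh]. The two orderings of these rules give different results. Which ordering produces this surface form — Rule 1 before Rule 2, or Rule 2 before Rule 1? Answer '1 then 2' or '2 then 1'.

2 then 1

Order 1 then 2:
  1 Final Vowel Deletion: [wisiwhe] → [wisiwh]
  2 Cluster Epenthesis: [wisiwh] → [wisiweh]
  result: [wisiweh]
Order 2 then 1:
  2 Cluster Epenthesis: no change — [wisiwhe]
  1 Final Vowel Deletion: [wisiwhe] → [wisiwh]
  result: [wisiwh]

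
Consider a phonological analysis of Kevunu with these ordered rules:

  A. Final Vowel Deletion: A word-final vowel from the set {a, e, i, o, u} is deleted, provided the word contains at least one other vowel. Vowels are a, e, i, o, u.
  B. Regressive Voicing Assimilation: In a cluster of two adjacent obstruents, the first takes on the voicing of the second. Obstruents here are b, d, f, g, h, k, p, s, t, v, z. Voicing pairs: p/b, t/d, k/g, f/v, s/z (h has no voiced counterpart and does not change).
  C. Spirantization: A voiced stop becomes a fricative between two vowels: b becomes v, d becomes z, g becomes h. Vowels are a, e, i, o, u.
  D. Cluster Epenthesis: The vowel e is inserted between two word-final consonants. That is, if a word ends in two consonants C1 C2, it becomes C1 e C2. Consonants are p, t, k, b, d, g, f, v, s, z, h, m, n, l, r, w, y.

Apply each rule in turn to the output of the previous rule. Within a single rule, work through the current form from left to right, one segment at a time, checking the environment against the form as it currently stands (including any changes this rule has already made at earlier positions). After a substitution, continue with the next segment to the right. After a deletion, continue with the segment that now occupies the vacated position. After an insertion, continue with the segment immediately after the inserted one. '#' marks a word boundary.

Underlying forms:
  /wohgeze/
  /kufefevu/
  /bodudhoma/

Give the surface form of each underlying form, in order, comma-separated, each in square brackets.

/wohgeze/:
  A Final Vowel Deletion: [wohgeze] → [wohgez]
  B Regressive Voicing Assimilation: no change — [wohgez]
  C Spirantization: no change — [wohgez]
  D Cluster Epenthesis: no change — [wohgez]
/kufefevu/:
  A Final Vowel Deletion: [kufefevu] → [kufefev]
  B Regressive Voicing Assimilation: no change — [kufefev]
  C Spirantization: no change — [kufefev]
  D Cluster Epenthesis: no change — [kufefev]
/bodudhoma/:
  A Final Vowel Deletion: [bodudhoma] → [bodudhom]
  B Regressive Voicing Assimilation: [bodudhom] → [boduthom]
  C Spirantization: [boduthom] → [bozuthom]
  D Cluster Epenthesis: no change — [bozuthom]

[wohgez], [kufefev], [bozuthom]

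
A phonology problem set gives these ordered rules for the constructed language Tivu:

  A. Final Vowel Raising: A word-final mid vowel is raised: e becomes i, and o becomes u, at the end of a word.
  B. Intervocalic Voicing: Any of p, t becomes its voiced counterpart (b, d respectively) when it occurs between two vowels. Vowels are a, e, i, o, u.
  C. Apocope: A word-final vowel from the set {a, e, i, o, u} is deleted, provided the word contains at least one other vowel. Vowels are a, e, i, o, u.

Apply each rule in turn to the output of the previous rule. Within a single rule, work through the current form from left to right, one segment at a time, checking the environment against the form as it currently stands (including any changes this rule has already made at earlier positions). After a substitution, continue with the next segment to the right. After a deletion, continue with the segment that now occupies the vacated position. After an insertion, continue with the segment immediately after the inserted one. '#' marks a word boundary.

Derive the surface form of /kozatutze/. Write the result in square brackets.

[kozadutz]

A Final Vowel Raising: [kozatutze] → [kozatutzi]
B Intervocalic Voicing: [kozatutzi] → [kozadutzi]
C Apocope: [kozadutzi] → [kozadutz]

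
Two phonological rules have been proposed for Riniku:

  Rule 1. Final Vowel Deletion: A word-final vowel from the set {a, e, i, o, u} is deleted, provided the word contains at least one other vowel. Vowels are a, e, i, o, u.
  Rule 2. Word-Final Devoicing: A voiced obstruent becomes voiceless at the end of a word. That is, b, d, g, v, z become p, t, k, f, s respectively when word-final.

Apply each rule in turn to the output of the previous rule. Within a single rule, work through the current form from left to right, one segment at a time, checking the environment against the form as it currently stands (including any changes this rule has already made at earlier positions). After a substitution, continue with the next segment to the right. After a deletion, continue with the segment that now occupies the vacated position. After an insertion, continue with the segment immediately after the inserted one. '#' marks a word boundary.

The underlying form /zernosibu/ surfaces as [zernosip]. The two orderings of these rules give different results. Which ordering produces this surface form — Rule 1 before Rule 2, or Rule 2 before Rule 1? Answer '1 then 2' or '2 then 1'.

1 then 2

Order 1 then 2:
  1 Final Vowel Deletion: [zernosibu] → [zernosib]
  2 Word-Final Devoicing: [zernosib] → [zernosip]
  result: [zernosip]
Order 2 then 1:
  2 Word-Final Devoicing: no change — [zernosibu]
  1 Final Vowel Deletion: [zernosibu] → [zernosib]
  result: [zernosib]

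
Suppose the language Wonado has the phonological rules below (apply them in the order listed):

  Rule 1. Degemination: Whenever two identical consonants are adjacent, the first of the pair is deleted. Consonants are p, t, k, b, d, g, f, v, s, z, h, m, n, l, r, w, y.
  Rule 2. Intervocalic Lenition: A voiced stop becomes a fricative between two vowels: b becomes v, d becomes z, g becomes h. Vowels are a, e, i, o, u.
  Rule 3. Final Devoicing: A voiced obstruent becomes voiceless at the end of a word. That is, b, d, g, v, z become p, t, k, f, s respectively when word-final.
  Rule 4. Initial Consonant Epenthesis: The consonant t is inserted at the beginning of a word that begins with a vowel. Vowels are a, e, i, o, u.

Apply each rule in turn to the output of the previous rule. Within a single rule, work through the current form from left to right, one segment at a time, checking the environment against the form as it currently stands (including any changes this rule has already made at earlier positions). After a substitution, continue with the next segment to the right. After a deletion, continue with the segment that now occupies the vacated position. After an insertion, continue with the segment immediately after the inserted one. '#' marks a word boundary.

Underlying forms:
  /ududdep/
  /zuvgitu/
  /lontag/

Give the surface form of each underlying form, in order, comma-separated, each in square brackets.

/ududdep/:
  Rule 1 Degemination: [ududdep] → [ududep]
  Rule 2 Intervocalic Lenition: [ududep] → [uzuzep]
  Rule 3 Final Devoicing: no change — [uzuzep]
  Rule 4 Initial Consonant Epenthesis: [uzuzep] → [tuzuzep]
/zuvgitu/:
  Rule 1 Degemination: no change — [zuvgitu]
  Rule 2 Intervocalic Lenition: no change — [zuvgitu]
  Rule 3 Final Devoicing: no change — [zuvgitu]
  Rule 4 Initial Consonant Epenthesis: no change — [zuvgitu]
/lontag/:
  Rule 1 Degemination: no change — [lontag]
  Rule 2 Intervocalic Lenition: no change — [lontag]
  Rule 3 Final Devoicing: [lontag] → [lontak]
  Rule 4 Initial Consonant Epenthesis: no change — [lontak]

[tuzuzep], [zuvgitu], [lontak]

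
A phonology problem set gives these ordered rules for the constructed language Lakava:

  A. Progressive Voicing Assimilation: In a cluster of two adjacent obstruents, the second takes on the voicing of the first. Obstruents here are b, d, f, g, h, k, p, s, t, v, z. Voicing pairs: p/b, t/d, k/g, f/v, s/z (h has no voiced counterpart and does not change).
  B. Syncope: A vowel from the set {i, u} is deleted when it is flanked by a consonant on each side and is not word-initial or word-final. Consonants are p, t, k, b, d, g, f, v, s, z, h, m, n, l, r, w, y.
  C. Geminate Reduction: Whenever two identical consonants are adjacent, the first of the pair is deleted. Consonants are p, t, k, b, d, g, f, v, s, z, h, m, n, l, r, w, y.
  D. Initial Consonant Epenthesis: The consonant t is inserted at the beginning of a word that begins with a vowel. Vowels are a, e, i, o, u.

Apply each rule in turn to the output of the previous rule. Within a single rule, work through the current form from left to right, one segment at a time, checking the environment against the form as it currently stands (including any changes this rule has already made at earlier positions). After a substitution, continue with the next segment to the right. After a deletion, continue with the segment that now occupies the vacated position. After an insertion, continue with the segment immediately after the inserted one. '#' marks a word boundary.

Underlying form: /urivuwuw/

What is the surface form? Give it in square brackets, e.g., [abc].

A Progressive Voicing Assimilation: no change — [urivuwuw]
B Syncope: [urivuwuw] → [urvww]
C Geminate Reduction: [urvww] → [urvw]
D Initial Consonant Epenthesis: [urvw] → [turvw]

[turvw]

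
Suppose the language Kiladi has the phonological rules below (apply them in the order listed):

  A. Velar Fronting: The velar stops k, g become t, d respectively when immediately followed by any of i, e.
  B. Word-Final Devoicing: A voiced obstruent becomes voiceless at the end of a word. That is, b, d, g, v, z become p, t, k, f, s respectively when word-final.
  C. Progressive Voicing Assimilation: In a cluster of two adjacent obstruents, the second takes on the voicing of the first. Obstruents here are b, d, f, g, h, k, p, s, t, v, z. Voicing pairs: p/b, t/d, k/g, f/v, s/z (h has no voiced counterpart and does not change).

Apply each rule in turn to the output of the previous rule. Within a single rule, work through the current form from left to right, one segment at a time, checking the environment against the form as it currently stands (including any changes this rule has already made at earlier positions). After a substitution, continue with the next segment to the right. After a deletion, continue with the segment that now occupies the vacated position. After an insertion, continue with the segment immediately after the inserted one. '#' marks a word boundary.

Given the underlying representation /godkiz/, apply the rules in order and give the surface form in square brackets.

[goddis]

A Velar Fronting: [godkiz] → [godtiz]
B Word-Final Devoicing: [godtiz] → [godtis]
C Progressive Voicing Assimilation: [godtis] → [goddis]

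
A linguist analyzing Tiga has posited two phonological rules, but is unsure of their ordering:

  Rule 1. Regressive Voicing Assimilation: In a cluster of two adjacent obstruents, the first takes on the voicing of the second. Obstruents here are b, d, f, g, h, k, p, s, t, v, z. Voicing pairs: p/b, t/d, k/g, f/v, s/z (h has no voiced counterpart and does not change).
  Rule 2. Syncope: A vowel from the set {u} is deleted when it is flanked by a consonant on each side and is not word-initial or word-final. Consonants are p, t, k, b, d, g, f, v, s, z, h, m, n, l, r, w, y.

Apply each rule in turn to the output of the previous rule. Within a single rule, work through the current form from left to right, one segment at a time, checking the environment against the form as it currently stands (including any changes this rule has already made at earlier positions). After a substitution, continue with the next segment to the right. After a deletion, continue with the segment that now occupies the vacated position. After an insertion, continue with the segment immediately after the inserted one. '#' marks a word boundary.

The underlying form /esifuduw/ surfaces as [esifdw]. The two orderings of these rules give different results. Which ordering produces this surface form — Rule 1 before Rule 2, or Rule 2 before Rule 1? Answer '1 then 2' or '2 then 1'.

1 then 2

Order 1 then 2:
  1 Regressive Voicing Assimilation: no change — [esifuduw]
  2 Syncope: [esifuduw] → [esifdw]
  result: [esifdw]
Order 2 then 1:
  2 Syncope: [esifuduw] → [esifdw]
  1 Regressive Voicing Assimilation: [esifdw] → [esivdw]
  result: [esivdw]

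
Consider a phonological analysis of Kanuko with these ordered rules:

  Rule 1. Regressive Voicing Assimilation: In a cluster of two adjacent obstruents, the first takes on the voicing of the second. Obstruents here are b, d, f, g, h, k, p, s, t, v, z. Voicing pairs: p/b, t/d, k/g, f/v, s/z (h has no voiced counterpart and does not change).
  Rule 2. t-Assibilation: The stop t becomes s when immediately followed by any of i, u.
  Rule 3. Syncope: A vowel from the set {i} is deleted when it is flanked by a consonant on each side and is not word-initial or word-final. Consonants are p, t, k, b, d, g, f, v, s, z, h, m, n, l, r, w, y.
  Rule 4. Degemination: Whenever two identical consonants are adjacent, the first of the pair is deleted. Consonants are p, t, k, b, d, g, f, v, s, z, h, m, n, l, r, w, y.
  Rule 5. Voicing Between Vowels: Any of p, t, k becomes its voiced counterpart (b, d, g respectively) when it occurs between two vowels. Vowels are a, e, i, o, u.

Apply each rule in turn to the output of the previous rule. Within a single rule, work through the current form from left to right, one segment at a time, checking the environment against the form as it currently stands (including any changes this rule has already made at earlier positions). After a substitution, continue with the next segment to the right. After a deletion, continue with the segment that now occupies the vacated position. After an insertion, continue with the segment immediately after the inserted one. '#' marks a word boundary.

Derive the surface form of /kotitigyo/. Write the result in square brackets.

Rule 1 Regressive Voicing Assimilation: no change — [kotitigyo]
Rule 2 t-Assibilation: [kotitigyo] → [kosisigyo]
Rule 3 Syncope: [kosisigyo] → [kossgyo]
Rule 4 Degemination: [kossgyo] → [kosgyo]
Rule 5 Voicing Between Vowels: no change — [kosgyo]

[kosgyo]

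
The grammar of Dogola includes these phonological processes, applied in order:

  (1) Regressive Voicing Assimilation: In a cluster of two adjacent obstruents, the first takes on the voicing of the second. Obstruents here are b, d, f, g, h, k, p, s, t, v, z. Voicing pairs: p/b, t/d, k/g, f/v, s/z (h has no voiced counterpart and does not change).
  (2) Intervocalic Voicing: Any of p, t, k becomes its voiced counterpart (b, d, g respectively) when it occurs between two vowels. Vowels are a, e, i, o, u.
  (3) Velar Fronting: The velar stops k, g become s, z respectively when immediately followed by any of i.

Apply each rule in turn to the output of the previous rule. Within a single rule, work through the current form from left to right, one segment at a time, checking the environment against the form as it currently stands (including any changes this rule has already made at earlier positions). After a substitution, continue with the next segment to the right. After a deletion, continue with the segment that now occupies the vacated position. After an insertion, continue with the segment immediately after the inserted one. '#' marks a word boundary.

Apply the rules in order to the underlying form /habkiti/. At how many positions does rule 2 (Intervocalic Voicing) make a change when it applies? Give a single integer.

(1) Regressive Voicing Assimilation: [habkiti] → [hapkiti]
(2) Intervocalic Voicing: [hapkiti] → [hapkidi]
(3) Velar Fronting: [hapkidi] → [hapsidi]
Rule 2 changed 1 position(s).

1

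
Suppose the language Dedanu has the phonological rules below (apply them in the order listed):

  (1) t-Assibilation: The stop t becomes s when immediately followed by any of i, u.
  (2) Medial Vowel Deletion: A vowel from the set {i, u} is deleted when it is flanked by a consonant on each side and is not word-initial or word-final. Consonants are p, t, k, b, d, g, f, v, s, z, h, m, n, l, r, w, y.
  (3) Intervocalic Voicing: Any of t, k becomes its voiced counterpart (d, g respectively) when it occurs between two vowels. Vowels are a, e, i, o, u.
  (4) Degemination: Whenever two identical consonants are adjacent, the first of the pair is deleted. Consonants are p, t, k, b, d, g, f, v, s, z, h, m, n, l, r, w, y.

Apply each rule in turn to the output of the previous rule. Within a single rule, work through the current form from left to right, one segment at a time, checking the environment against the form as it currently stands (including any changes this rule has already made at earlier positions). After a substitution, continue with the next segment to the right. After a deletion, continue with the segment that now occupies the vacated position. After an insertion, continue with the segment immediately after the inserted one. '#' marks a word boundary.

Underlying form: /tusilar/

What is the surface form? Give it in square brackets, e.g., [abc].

(1) t-Assibilation: [tusilar] → [susilar]
(2) Medial Vowel Deletion: [susilar] → [sslar]
(3) Intervocalic Voicing: no change — [sslar]
(4) Degemination: [sslar] → [slar]

[slar]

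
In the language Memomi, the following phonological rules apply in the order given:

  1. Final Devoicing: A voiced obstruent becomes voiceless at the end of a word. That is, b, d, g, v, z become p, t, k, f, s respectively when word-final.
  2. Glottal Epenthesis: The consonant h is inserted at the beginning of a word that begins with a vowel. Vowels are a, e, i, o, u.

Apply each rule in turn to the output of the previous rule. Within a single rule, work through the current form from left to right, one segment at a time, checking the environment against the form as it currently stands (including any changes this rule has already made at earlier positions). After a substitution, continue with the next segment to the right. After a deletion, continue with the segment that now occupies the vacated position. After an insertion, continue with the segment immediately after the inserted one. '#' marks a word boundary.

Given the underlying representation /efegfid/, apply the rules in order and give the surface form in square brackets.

[hefegfit]

1 Final Devoicing: [efegfid] → [efegfit]
2 Glottal Epenthesis: [efegfit] → [hefegfit]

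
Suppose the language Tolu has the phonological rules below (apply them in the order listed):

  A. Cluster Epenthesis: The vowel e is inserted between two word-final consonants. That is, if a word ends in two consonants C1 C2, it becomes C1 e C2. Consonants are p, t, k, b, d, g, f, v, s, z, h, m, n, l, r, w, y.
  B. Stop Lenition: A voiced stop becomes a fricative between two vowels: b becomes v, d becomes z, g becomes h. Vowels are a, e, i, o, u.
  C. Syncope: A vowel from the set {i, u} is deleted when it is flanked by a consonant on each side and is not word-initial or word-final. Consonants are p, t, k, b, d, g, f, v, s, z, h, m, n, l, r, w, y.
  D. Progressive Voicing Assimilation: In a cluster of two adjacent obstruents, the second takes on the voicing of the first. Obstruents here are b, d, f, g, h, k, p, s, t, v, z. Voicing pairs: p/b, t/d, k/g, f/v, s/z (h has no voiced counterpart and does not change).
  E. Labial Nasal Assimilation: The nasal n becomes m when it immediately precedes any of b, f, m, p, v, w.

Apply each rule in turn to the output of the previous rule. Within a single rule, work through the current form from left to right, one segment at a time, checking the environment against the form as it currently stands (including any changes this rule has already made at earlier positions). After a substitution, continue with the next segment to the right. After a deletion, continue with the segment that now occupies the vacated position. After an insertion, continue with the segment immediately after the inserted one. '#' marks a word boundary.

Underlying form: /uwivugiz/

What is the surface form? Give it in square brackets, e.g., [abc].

A Cluster Epenthesis: no change — [uwivugiz]
B Stop Lenition: [uwivugiz] → [uwivuhiz]
C Syncope: [uwivuhiz] → [uwvhz]
D Progressive Voicing Assimilation: [uwvhz] → [uwvhs]
E Labial Nasal Assimilation: no change — [uwvhs]

[uwvhs]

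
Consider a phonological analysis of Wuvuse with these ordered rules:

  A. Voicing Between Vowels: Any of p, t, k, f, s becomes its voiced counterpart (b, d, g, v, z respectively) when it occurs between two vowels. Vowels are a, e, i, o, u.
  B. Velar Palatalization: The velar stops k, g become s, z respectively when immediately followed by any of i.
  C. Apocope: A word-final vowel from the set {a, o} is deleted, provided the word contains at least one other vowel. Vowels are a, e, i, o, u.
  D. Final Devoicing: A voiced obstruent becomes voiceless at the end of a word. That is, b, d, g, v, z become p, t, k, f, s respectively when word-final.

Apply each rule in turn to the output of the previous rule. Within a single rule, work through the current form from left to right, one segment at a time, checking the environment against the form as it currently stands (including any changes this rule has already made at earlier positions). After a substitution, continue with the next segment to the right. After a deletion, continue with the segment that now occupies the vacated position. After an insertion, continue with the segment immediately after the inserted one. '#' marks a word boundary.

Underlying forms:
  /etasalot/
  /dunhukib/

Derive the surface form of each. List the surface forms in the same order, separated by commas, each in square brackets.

[edazalot], [dunhuzip]

/etasalot/:
  A Voicing Between Vowels: [etasalot] → [edazalot]
  B Velar Palatalization: no change — [edazalot]
  C Apocope: no change — [edazalot]
  D Final Devoicing: no change — [edazalot]
/dunhukib/:
  A Voicing Between Vowels: [dunhukib] → [dunhugib]
  B Velar Palatalization: [dunhugib] → [dunhuzib]
  C Apocope: no change — [dunhuzib]
  D Final Devoicing: [dunhuzib] → [dunhuzip]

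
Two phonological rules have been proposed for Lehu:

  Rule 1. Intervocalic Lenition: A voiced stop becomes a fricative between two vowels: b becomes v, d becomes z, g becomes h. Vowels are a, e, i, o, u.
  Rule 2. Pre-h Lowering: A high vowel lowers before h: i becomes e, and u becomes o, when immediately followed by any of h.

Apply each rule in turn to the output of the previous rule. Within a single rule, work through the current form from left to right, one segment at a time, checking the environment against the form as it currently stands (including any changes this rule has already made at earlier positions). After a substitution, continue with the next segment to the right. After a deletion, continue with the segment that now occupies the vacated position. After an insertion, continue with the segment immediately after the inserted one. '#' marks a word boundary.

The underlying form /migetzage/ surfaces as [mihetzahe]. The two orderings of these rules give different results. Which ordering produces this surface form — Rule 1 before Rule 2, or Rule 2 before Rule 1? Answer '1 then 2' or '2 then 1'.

2 then 1

Order 1 then 2:
  1 Intervocalic Lenition: [migetzage] → [mihetzahe]
  2 Pre-h Lowering: [mihetzahe] → [mehetzahe]
  result: [mehetzahe]
Order 2 then 1:
  2 Pre-h Lowering: no change — [migetzage]
  1 Intervocalic Lenition: [migetzage] → [mihetzahe]
  result: [mihetzahe]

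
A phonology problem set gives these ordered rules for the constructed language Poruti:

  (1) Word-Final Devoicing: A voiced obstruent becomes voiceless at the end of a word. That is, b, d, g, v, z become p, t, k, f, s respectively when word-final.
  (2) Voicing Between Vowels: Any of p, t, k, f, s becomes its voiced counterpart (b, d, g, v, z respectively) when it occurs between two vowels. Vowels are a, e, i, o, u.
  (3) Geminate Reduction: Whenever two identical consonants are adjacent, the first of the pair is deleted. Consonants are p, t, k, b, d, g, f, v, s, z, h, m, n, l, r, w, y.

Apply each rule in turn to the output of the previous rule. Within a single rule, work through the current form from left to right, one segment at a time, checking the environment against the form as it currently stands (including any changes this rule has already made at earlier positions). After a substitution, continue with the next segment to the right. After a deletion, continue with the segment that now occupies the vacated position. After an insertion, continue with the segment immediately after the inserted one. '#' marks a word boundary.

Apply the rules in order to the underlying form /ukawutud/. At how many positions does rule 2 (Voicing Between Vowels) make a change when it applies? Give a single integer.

2

(1) Word-Final Devoicing: [ukawutud] → [ukawutut]
(2) Voicing Between Vowels: [ukawutut] → [ugawudut]
(3) Geminate Reduction: no change — [ugawudut]
Rule 2 changed 2 position(s).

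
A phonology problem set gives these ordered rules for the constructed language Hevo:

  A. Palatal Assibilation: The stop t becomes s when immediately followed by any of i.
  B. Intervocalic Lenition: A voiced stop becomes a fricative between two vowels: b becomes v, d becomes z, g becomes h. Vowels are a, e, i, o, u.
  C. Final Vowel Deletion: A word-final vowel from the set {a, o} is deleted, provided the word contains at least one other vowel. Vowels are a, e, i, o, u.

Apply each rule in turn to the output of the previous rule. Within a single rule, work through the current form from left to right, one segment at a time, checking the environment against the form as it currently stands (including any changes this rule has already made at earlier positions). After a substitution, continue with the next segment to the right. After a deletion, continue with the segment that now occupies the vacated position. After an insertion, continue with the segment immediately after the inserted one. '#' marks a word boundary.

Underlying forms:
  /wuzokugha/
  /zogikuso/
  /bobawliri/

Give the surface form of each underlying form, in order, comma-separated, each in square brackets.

/wuzokugha/:
  A Palatal Assibilation: no change — [wuzokugha]
  B Intervocalic Lenition: no change — [wuzokugha]
  C Final Vowel Deletion: [wuzokugha] → [wuzokugh]
/zogikuso/:
  A Palatal Assibilation: no change — [zogikuso]
  B Intervocalic Lenition: [zogikuso] → [zohikuso]
  C Final Vowel Deletion: [zohikuso] → [zohikus]
/bobawliri/:
  A Palatal Assibilation: no change — [bobawliri]
  B Intervocalic Lenition: [bobawliri] → [bovawliri]
  C Final Vowel Deletion: no change — [bovawliri]

[wuzokugh], [zohikus], [bovawliri]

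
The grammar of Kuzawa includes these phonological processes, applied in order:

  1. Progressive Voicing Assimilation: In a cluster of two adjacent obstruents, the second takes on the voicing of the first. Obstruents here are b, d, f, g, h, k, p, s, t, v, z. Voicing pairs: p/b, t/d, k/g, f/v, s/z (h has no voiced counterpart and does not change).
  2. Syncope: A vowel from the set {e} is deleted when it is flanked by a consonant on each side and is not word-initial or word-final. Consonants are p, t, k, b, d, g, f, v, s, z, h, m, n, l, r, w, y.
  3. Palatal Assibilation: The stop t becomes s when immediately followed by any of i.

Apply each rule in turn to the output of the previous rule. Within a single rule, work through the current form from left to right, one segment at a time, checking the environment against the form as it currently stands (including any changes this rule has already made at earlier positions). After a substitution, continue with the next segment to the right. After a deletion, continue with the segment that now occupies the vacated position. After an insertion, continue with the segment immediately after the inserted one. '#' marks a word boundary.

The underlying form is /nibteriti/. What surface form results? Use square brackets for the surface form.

[nibdrisi]

1 Progressive Voicing Assimilation: [nibteriti] → [nibderiti]
2 Syncope: [nibderiti] → [nibdriti]
3 Palatal Assibilation: [nibdriti] → [nibdrisi]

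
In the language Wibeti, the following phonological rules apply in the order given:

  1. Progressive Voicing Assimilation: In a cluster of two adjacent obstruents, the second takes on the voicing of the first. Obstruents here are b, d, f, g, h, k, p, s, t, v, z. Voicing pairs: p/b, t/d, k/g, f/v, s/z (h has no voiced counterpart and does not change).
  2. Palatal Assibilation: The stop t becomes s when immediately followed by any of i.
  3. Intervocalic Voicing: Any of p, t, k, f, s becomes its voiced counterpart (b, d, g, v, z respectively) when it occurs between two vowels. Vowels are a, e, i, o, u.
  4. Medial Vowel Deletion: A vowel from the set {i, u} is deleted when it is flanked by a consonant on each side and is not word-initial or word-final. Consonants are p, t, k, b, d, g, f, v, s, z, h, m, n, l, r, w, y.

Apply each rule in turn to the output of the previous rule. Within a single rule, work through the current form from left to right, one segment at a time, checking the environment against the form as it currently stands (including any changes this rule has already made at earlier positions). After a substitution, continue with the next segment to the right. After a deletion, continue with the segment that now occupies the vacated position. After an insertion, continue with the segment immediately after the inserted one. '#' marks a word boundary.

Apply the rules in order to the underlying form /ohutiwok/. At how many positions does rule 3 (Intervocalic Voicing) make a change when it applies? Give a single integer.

1 Progressive Voicing Assimilation: no change — [ohutiwok]
2 Palatal Assibilation: [ohutiwok] → [ohusiwok]
3 Intervocalic Voicing: [ohusiwok] → [ohuziwok]
4 Medial Vowel Deletion: [ohuziwok] → [ohzwok]
Rule 3 changed 1 position(s).

1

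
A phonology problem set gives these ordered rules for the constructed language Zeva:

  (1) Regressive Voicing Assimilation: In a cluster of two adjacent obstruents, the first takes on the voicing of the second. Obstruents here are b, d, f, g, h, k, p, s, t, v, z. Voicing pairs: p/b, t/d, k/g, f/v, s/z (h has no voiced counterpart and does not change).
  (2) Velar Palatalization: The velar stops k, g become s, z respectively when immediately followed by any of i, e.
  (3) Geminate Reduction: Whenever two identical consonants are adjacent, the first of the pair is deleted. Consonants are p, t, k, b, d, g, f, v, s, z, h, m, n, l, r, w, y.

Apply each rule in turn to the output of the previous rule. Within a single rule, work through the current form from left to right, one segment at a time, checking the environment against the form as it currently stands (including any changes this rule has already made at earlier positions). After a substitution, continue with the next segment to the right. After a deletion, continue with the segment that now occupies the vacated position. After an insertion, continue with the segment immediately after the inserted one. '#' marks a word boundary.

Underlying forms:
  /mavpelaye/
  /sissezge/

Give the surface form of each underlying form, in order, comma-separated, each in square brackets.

/mavpelaye/:
  (1) Regressive Voicing Assimilation: [mavpelaye] → [mafpelaye]
  (2) Velar Palatalization: no change — [mafpelaye]
  (3) Geminate Reduction: no change — [mafpelaye]
/sissezge/:
  (1) Regressive Voicing Assimilation: no change — [sissezge]
  (2) Velar Palatalization: [sissezge] → [sissezze]
  (3) Geminate Reduction: [sissezze] → [siseze]

[mafpelaye], [siseze]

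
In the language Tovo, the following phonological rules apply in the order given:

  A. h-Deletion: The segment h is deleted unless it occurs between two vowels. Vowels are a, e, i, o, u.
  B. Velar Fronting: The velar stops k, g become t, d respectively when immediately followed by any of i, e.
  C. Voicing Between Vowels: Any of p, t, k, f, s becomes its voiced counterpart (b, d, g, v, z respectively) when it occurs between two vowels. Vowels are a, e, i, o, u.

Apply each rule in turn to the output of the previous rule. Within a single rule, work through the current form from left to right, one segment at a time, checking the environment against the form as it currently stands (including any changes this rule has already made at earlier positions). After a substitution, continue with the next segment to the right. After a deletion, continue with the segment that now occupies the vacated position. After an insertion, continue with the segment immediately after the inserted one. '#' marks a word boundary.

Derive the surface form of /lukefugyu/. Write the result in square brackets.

[ludevugyu]

A h-Deletion: no change — [lukefugyu]
B Velar Fronting: [lukefugyu] → [lutefugyu]
C Voicing Between Vowels: [lutefugyu] → [ludevugyu]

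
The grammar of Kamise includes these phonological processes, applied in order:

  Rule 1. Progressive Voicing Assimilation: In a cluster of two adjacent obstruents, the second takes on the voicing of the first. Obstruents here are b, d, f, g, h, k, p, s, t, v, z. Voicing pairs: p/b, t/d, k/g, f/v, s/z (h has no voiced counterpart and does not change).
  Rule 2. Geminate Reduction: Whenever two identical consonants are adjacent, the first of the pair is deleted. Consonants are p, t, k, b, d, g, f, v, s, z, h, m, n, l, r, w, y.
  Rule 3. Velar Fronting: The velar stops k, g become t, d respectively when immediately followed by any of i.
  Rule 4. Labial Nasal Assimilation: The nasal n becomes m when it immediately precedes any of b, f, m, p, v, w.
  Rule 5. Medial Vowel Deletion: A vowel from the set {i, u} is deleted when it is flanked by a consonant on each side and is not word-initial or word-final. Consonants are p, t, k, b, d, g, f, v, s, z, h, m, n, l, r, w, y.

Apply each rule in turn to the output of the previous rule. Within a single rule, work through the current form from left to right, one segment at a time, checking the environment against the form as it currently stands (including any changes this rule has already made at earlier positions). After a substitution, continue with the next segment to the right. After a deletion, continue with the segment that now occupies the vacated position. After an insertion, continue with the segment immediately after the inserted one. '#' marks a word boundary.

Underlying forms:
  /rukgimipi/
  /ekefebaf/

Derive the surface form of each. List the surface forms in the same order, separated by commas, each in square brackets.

[rtmpi], [ekefebaf]

/rukgimipi/:
  Rule 1 Progressive Voicing Assimilation: [rukgimipi] → [rukkimipi]
  Rule 2 Geminate Reduction: [rukkimipi] → [rukimipi]
  Rule 3 Velar Fronting: [rukimipi] → [rutimipi]
  Rule 4 Labial Nasal Assimilation: no change — [rutimipi]
  Rule 5 Medial Vowel Deletion: [rutimipi] → [rtmpi]
/ekefebaf/:
  Rule 1 Progressive Voicing Assimilation: no change — [ekefebaf]
  Rule 2 Geminate Reduction: no change — [ekefebaf]
  Rule 3 Velar Fronting: no change — [ekefebaf]
  Rule 4 Labial Nasal Assimilation: no change — [ekefebaf]
  Rule 5 Medial Vowel Deletion: no change — [ekefebaf]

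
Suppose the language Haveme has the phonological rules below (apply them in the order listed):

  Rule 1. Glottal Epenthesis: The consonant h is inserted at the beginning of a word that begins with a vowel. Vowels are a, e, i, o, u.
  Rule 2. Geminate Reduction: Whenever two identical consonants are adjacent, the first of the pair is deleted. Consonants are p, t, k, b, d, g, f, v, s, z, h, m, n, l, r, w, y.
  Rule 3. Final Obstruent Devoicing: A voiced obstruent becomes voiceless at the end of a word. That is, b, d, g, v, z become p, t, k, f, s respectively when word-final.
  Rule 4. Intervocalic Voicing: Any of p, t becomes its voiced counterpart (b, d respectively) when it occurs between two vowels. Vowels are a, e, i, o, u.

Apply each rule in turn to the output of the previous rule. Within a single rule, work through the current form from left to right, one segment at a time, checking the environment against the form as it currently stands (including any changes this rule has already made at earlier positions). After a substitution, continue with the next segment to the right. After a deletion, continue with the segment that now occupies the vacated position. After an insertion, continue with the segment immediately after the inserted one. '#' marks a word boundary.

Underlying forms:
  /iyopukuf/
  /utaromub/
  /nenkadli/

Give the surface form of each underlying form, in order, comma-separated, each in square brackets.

[hiyobukuf], [hudaromup], [nenkadli]

/iyopukuf/:
  Rule 1 Glottal Epenthesis: [iyopukuf] → [hiyopukuf]
  Rule 2 Geminate Reduction: no change — [hiyopukuf]
  Rule 3 Final Obstruent Devoicing: no change — [hiyopukuf]
  Rule 4 Intervocalic Voicing: [hiyopukuf] → [hiyobukuf]
/utaromub/:
  Rule 1 Glottal Epenthesis: [utaromub] → [hutaromub]
  Rule 2 Geminate Reduction: no change — [hutaromub]
  Rule 3 Final Obstruent Devoicing: [hutaromub] → [hutaromup]
  Rule 4 Intervocalic Voicing: [hutaromup] → [hudaromup]
/nenkadli/:
  Rule 1 Glottal Epenthesis: no change — [nenkadli]
  Rule 2 Geminate Reduction: no change — [nenkadli]
  Rule 3 Final Obstruent Devoicing: no change — [nenkadli]
  Rule 4 Intervocalic Voicing: no change — [nenkadli]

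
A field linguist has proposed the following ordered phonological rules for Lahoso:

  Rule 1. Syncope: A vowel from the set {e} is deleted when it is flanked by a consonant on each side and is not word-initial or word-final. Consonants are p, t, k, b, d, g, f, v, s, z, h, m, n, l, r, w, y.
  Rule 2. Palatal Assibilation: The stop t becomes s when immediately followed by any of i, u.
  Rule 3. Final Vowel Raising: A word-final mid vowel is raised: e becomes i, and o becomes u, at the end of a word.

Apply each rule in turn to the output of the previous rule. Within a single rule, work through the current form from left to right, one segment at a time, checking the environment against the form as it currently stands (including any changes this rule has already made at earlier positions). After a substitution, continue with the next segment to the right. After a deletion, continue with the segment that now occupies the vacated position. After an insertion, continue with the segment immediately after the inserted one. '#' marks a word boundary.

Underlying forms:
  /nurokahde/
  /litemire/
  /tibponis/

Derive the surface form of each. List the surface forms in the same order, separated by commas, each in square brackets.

/nurokahde/:
  Rule 1 Syncope: no change — [nurokahde]
  Rule 2 Palatal Assibilation: no change — [nurokahde]
  Rule 3 Final Vowel Raising: [nurokahde] → [nurokahdi]
/litemire/:
  Rule 1 Syncope: [litemire] → [litmire]
  Rule 2 Palatal Assibilation: no change — [litmire]
  Rule 3 Final Vowel Raising: [litmire] → [litmiri]
/tibponis/:
  Rule 1 Syncope: no change — [tibponis]
  Rule 2 Palatal Assibilation: [tibponis] → [sibponis]
  Rule 3 Final Vowel Raising: no change — [sibponis]

[nurokahdi], [litmiri], [sibponis]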